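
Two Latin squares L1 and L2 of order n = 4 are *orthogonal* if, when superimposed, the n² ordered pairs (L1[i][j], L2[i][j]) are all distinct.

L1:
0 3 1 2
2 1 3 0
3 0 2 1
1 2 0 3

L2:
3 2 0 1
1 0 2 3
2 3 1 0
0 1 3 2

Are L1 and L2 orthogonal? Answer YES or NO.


Form the n² = 16 superimposed pairs (L1[i][j], L2[i][j]), row by row (rows and columns indexed from 0):
row 0: (0,3) (3,2) (1,0) (2,1)
row 1: (2,1) (1,0) (3,2) (0,3)
row 2: (3,2) (0,3) (2,1) (1,0)
row 3: (1,0) (2,1) (0,3) (3,2)
Orthogonality requires all 16 pairs distinct.
But the pair (2,1) repeats: cell (0,3) has L1 = 2, L2 = 1, and cell (1,0) has L1 = 2, L2 = 1.
A repeated pair means some other pair never occurs (only 4 distinct pairs out of 16), so the squares are not orthogonal.
Conclusion: NO.

NO


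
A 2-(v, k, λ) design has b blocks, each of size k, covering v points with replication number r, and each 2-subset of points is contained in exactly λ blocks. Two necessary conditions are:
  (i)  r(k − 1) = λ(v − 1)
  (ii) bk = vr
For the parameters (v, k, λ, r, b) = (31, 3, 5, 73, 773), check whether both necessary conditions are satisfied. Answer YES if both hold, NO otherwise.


Condition (i): r(k − 1) = 73·2 = 146; λ(v − 1) = 5·30 = 150. Match? NO.
Condition (ii): bk = 773·3 = 2319; vr = 31·73 = 2263. Match? NO.
Both conditions hold? NO.

NO


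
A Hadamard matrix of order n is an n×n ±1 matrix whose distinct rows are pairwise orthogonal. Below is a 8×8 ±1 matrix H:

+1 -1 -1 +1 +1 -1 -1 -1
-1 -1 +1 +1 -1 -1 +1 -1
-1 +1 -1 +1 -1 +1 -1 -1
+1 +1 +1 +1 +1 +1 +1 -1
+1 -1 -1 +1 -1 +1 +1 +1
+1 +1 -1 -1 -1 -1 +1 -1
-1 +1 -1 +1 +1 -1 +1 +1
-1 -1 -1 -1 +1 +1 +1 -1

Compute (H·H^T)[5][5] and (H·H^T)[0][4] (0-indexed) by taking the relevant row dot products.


Row 0 of H: [1, -1, -1, 1, 1, -1, -1, -1].
Row 4 of H: [1, -1, -1, 1, -1, 1, 1, 1].
Row 5 of H: [1, 1, -1, -1, -1, -1, 1, -1].
(H·H^T)[5][5] = Σ_j H[5][j]·H[5][j] = (1)² + (1)² + (-1)² + (-1)² + (-1)² + (-1)² + (1)² + (-1)² = 1 + 1 + 1 + 1 + 1 + 1 + 1 + 1 = 8.
(H·H^T)[0][4] = Σ_j H[0][j]·H[4][j] = (1)·(1) + (-1)·(-1) + (-1)·(-1) + (1)·(1) + (1)·(-1) + (-1)·(1) + (-1)·(1) + (-1)·(1) = 1 + 1 + 1 + 1 + -1 + -1 + -1 + -1 = 0.
So rows 0 and 4 are orthogonal; the diagonal entry equals n = 8.

(5,5) entry = 8; (0,4) entry = 0.


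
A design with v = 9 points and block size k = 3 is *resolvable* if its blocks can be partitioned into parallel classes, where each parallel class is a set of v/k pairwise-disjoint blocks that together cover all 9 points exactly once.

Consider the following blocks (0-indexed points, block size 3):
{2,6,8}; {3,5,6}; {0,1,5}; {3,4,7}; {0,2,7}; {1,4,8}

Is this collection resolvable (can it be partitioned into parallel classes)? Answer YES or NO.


v = 9, block size k = 3, number of blocks = 6.
For resolvability, blocks must partition into parallel classes of size v/k = 3.
Total blocks must therefore be a multiple of 3: 6 = 3·2 + 0 ⇒ divisible ✓.
Greedy packing gives 2 candidate class(es). Each should be a full parallel class (size 3, covers all 9 points).
  Class 1 (3 blocks): {2,6,8}; {0,1,5}; {3,4,7}. Points covered: [0, 1, 2, 3, 4, 5, 6, 7, 8].
  Class 2 (3 blocks): {3,5,6}; {0,2,7}; {1,4,8}. Points covered: [0, 1, 2, 3, 4, 5, 6, 7, 8].
All classes full (size 3)? YES. All classes cover every point? YES.
Resolvable? YES.

YES


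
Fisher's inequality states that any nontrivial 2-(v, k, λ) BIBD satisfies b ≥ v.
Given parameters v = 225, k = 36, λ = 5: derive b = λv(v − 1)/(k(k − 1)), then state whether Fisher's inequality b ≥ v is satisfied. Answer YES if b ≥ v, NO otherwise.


b = λv(v − 1)/(k(k − 1)) = 5·225·224/(36·35) = 252000/1260 = 200.
Compare with v = 225: b < v, so Fisher's inequality fails.

NO


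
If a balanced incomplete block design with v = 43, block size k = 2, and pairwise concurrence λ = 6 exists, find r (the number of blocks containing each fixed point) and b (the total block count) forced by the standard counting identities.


Any 2-(v, k, λ) BIBD satisfies two necessary conditions:
  (i)  Each point sits in r blocks, and counting incidences through any fixed point gives r(k − 1) = λ(v − 1), so r = λ(v − 1)/(k − 1).
  (ii) Total incidences bk = vr, so b = vr/k.
Step 1: r = λ(v − 1)/(k − 1) = 6·(43 − 1)/(2 − 1) = 6·42/1 = 252/1 = 252.
Step 2: b = vr/k = 43·252/2 = 10836/2 = 5418.
Check integrality: r = 252 ∈ Z ✓, b = 5418 ∈ Z ✓.
(These identities are necessary conditions: they determine r and b for any design with these parameters, but do not by themselves prove that one exists.)

r = 252, b = 5418.


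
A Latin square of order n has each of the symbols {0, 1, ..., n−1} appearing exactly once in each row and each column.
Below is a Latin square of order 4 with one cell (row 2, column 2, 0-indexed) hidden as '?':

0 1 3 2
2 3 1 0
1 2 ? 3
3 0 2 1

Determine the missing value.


Row 2 contains symbols [1, 2, 3] — missing [0].
Column 2 contains symbols [1, 2, 3] — missing [0].
The missing symbol must appear in both missing sets; intersection = [0].
Therefore the hidden value is 0.

Missing value = 0.


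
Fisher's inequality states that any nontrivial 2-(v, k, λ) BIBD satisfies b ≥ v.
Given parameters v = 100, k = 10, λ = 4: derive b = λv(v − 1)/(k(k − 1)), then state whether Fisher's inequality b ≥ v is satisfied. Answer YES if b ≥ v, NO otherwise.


b = λv(v − 1)/(k(k − 1)) = 4·100·99/(10·9) = 39600/90 = 440.
Compare with v = 100: b ≥ v, so Fisher's inequality holds.

YES


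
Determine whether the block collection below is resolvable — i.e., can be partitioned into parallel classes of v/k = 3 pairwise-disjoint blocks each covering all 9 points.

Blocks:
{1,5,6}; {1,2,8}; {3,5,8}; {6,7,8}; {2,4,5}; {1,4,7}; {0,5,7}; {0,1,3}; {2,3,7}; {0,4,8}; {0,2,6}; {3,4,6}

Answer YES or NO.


v = 9, block size k = 3, number of blocks = 12.
For resolvability, blocks must partition into parallel classes of size v/k = 3.
Total blocks must therefore be a multiple of 3: 12 = 3·4 + 0 ⇒ divisible ✓.
Greedy packing gives 4 candidate class(es). Each should be a full parallel class (size 3, covers all 9 points).
  Class 1 (3 blocks): {1,5,6}; {2,3,7}; {0,4,8}. Points covered: [0, 1, 2, 3, 4, 5, 6, 7, 8].
  Class 2 (3 blocks): {1,2,8}; {0,5,7}; {3,4,6}. Points covered: [0, 1, 2, 3, 4, 5, 6, 7, 8].
  Class 3 (3 blocks): {3,5,8}; {1,4,7}; {0,2,6}. Points covered: [0, 1, 2, 3, 4, 5, 6, 7, 8].
  Class 4 (3 blocks): {6,7,8}; {2,4,5}; {0,1,3}. Points covered: [0, 1, 2, 3, 4, 5, 6, 7, 8].
All classes full (size 3)? YES. All classes cover every point? YES.
Resolvable? YES.

YES


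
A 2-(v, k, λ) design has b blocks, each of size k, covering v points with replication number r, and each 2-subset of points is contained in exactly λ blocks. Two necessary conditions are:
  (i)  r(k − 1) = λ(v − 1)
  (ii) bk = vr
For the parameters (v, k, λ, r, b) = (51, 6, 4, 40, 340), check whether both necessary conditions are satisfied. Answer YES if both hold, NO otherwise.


Condition (i): r(k − 1) = 40·5 = 200; λ(v − 1) = 4·50 = 200. Match? YES.
Condition (ii): bk = 340·6 = 2040; vr = 51·40 = 2040. Match? YES.
Both conditions hold? YES.

YES


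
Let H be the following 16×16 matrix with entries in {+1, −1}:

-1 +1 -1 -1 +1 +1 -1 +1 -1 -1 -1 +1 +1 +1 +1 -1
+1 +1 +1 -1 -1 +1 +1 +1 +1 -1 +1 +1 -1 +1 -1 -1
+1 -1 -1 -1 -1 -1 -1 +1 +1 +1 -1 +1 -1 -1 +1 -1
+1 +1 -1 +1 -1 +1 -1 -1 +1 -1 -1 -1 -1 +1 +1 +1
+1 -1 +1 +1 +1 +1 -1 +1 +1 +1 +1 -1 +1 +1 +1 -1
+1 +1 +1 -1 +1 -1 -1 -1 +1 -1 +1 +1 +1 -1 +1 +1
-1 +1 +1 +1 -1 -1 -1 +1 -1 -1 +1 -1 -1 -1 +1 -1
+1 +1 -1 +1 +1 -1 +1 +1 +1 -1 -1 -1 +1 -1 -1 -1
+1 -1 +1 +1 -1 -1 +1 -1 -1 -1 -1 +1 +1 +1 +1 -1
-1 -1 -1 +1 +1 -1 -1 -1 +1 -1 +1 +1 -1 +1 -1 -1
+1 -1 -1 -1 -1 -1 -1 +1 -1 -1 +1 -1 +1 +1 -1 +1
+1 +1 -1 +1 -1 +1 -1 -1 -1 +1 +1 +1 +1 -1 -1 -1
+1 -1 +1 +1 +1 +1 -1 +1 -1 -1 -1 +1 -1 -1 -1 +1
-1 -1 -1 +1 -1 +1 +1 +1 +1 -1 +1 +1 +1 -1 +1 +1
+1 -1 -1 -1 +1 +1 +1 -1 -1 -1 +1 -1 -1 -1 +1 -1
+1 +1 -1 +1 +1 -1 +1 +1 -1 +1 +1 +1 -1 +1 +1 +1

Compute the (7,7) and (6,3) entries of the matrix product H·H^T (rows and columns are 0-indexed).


Row 3 of H: [1, 1, -1, 1, -1, 1, -1, -1, 1, -1, -1, -1, -1, 1, 1, 1].
Row 6 of H: [-1, 1, 1, 1, -1, -1, -1, 1, -1, -1, 1, -1, -1, -1, 1, -1].
Row 7 of H: [1, 1, -1, 1, 1, -1, 1, 1, 1, -1, -1, -1, 1, -1, -1, -1].
(H·H^T)[7][7] = Σ_j H[7][j]·H[7][j] = (1)² + (1)² + (-1)² + (1)² + (1)² + (-1)² + (1)² + (1)² + (1)² + (-1)² + (-1)² + (-1)² + (1)² + (-1)² + (-1)² + (-1)² = 1 + 1 + 1 + 1 + 1 + 1 + 1 + 1 + 1 + 1 + 1 + 1 + 1 + 1 + 1 + 1 = 16.
(H·H^T)[6][3] = Σ_j H[6][j]·H[3][j] = (-1)·(1) + (1)·(1) + (1)·(-1) + (1)·(1) + (-1)·(-1) + (-1)·(1) + (-1)·(-1) + (1)·(-1) + (-1)·(1) + (-1)·(-1) + (1)·(-1) + (-1)·(-1) + (-1)·(-1) + (-1)·(1) + (1)·(1) + (-1)·(1) = -1 + 1 + -1 + 1 + 1 + -1 + 1 + -1 + -1 + 1 + -1 + 1 + 1 + -1 + 1 + -1 = 0.
So rows 6 and 3 are orthogonal; the diagonal entry equals n = 16.

(7,7) entry = 16; (6,3) entry = 0.


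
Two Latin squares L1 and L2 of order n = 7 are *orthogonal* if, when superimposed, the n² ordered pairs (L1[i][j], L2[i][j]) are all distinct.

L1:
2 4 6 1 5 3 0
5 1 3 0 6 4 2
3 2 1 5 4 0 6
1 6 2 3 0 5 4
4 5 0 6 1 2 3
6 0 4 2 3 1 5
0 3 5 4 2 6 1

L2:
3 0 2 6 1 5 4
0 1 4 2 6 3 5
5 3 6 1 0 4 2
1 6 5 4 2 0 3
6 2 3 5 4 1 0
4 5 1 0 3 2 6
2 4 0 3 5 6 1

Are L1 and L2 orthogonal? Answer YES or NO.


Form the n² = 49 superimposed pairs (L1[i][j], L2[i][j]), row by row (rows and columns indexed from 0):
row 0: (2,3) (4,0) (6,2) (1,6) (5,1) (3,5) (0,4)
row 1: (5,0) (1,1) (3,4) (0,2) (6,6) (4,3) (2,5)
row 2: (3,5) (2,3) (1,6) (5,1) (4,0) (0,4) (6,2)
row 3: (1,1) (6,6) (2,5) (3,4) (0,2) (5,0) (4,3)
row 4: (4,6) (5,2) (0,3) (6,5) (1,4) (2,1) (3,0)
row 5: (6,4) (0,5) (4,1) (2,0) (3,3) (1,2) (5,6)
row 6: (0,2) (3,4) (5,0) (4,3) (2,5) (6,6) (1,1)
Orthogonality requires all 49 pairs distinct.
But the pair (3,5) repeats: cell (0,5) has L1 = 3, L2 = 5, and cell (2,0) has L1 = 3, L2 = 5.
A repeated pair means some other pair never occurs (only 28 distinct pairs out of 49), so the squares are not orthogonal.
Conclusion: NO.

NO


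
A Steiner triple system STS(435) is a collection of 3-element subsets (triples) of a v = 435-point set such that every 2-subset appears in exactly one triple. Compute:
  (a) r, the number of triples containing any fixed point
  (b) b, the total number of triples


An STS(v) is a 2-(v, 3, 1) BIBD: block size k = 3, λ = 1.
Replication: r(k − 1) = λ(v − 1) ⇒ r·2 = 435 − 1 = 434 ⇒ r = 217.
Block count: bk = vr ⇒ b·3 = 435·217 = 94395 ⇒ b = 31465.
(Check via b = v(v − 1)/6 = 435·434/6 = 188790/6 = 31465.)

r = 217, b = 31465.


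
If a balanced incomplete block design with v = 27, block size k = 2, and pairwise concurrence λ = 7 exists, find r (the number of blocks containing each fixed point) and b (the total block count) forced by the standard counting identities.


Any 2-(v, k, λ) BIBD satisfies two necessary conditions:
  (i)  Each point sits in r blocks, and counting incidences through any fixed point gives r(k − 1) = λ(v − 1), so r = λ(v − 1)/(k − 1).
  (ii) Total incidences bk = vr, so b = vr/k.
Step 1: r = λ(v − 1)/(k − 1) = 7·(27 − 1)/(2 − 1) = 7·26/1 = 182/1 = 182.
Step 2: b = vr/k = 27·182/2 = 4914/2 = 2457.
Check integrality: r = 182 ∈ Z ✓, b = 2457 ∈ Z ✓.
(These identities are necessary conditions: they determine r and b for any design with these parameters, but do not by themselves prove that one exists.)

r = 182, b = 2457.


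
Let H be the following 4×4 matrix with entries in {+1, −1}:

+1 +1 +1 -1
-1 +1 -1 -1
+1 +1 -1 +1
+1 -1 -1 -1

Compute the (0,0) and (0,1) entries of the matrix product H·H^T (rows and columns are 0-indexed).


Row 0 of H: [1, 1, 1, -1].
Row 1 of H: [-1, 1, -1, -1].
(H·H^T)[0][0] = Σ_j H[0][j]·H[0][j] = (1)² + (1)² + (1)² + (-1)² = 1 + 1 + 1 + 1 = 4.
(H·H^T)[0][1] = Σ_j H[0][j]·H[1][j] = (1)·(-1) + (1)·(1) + (1)·(-1) + (-1)·(-1) = -1 + 1 + -1 + 1 = 0.
So rows 0 and 1 are orthogonal; the diagonal entry equals n = 4.

(0,0) entry = 4; (0,1) entry = 0.


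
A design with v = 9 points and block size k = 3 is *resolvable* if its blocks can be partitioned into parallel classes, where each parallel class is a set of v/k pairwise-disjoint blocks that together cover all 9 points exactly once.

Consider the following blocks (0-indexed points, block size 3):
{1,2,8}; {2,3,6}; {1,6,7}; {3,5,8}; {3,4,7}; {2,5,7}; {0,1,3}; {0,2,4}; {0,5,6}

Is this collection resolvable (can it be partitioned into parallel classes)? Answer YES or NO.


v = 9, block size k = 3, number of blocks = 9.
For resolvability, blocks must partition into parallel classes of size v/k = 3.
Total blocks must therefore be a multiple of 3: 9 = 3·3 + 0 ⇒ divisible ✓.
Consider block {2,3,6}. It intersects every other block in the collection, so no parallel class of size 3 can contain it.
Since every block must belong to some parallel class in a resolution, the collection cannot be partitioned into parallel classes.
Resolvable? NO.

NO


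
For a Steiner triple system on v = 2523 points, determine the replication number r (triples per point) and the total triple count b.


An STS(v) is a 2-(v, 3, 1) BIBD: block size k = 3, λ = 1.
Replication: r(k − 1) = λ(v − 1) ⇒ r·2 = 2523 − 1 = 2522 ⇒ r = 1261.
Block count: bk = vr ⇒ b·3 = 2523·1261 = 3181503 ⇒ b = 1060501.

r = 1261, b = 1060501.


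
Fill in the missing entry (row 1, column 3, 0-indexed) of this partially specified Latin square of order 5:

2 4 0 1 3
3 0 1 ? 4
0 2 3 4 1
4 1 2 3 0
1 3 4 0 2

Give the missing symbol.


Row 1 contains symbols [0, 1, 3, 4] — missing [2].
Column 3 contains symbols [0, 1, 3, 4] — missing [2].
The missing symbol must appear in both missing sets; intersection = [2].
Therefore the hidden value is 2.

Missing value = 2.


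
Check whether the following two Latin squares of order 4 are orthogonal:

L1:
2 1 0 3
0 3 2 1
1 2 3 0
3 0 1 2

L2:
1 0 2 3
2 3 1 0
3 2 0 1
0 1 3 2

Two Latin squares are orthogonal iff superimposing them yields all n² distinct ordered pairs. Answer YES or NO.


Form the n² = 16 superimposed pairs (L1[i][j], L2[i][j]), row by row (rows and columns indexed from 0):
row 0: (2,1) (1,0) (0,2) (3,3)
row 1: (0,2) (3,3) (2,1) (1,0)
row 2: (1,3) (2,2) (3,0) (0,1)
row 3: (3,0) (0,1) (1,3) (2,2)
Orthogonality requires all 16 pairs distinct.
But the pair (0,2) repeats: cell (0,2) has L1 = 0, L2 = 2, and cell (1,0) has L1 = 0, L2 = 2.
A repeated pair means some other pair never occurs (only 8 distinct pairs out of 16), so the squares are not orthogonal.
Conclusion: NO.

NO


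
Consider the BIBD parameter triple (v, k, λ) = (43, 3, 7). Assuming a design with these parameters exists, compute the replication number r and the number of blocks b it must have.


Any 2-(v, k, λ) BIBD satisfies two necessary conditions:
  (i)  Each point sits in r blocks, and counting incidences through any fixed point gives r(k − 1) = λ(v − 1), so r = λ(v − 1)/(k − 1).
  (ii) Total incidences bk = vr, so b = vr/k.
Step 1: r = λ(v − 1)/(k − 1) = 7·(43 − 1)/(3 − 1) = 7·42/2 = 294/2 = 147.
Step 2: b = vr/k = 43·147/3 = 6321/3 = 2107.
Check integrality: r = 147 ∈ Z ✓, b = 2107 ∈ Z ✓.
(These identities are necessary conditions: they determine r and b for any design with these parameters, but do not by themselves prove that one exists.)

r = 147, b = 2107.


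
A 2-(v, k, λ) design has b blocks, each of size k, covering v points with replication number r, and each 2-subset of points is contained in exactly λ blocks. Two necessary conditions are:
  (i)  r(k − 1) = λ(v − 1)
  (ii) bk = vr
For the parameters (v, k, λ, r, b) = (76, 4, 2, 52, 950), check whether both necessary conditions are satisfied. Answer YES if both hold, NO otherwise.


Condition (i): r(k − 1) = 52·3 = 156; λ(v − 1) = 2·75 = 150. Match? NO.
Condition (ii): bk = 950·4 = 3800; vr = 76·52 = 3952. Match? NO.
Both conditions hold? NO.

NO


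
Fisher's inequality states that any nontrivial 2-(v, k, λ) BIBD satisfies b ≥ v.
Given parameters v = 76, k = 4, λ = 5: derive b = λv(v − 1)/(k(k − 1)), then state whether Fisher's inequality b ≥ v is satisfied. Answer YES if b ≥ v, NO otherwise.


r = λ(v − 1)/(k − 1) = 5·75/3 = 125.
b = vr/k = 76·125/4 = 2375.
Fisher's inequality: b ≥ v ⇔ 2375 ≥ 76? YES.

YES


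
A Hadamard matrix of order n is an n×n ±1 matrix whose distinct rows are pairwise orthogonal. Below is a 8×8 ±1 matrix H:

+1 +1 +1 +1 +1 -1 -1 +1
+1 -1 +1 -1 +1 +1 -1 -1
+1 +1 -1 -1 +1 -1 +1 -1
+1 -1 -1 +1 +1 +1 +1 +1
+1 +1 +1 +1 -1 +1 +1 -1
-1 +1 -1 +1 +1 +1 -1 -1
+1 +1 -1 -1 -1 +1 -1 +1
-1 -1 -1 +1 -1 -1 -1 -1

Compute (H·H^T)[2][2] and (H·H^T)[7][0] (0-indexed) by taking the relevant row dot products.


Row 0 of H: [1, 1, 1, 1, 1, -1, -1, 1].
Row 2 of H: [1, 1, -1, -1, 1, -1, 1, -1].
Row 7 of H: [-1, -1, -1, 1, -1, -1, -1, -1].
(H·H^T)[2][2] = Σ_j H[2][j]·H[2][j] = (1)² + (1)² + (-1)² + (-1)² + (1)² + (-1)² + (1)² + (-1)² = 1 + 1 + 1 + 1 + 1 + 1 + 1 + 1 = 8.
(H·H^T)[7][0] = Σ_j H[7][j]·H[0][j] = (-1)·(1) + (-1)·(1) + (-1)·(1) + (1)·(1) + (-1)·(1) + (-1)·(-1) + (-1)·(-1) + (-1)·(1) = -1 + -1 + -1 + 1 + -1 + 1 + 1 + -1 = -2.
Rows 7 and 0 are not orthogonal (dot product = -2 ≠ 0), so H is not a Hadamard matrix.

(2,2) entry = 8; (7,0) entry = -2.


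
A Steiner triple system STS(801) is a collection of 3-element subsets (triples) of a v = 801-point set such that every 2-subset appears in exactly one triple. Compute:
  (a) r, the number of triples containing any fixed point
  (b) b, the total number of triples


An STS(v) is a 2-(v, 3, 1) BIBD: block size k = 3, λ = 1.
Replication: r(k − 1) = λ(v − 1) ⇒ r·2 = 801 − 1 = 800 ⇒ r = 400.
Block count: b = v(v − 1)/6 = 801·800/6 = 640800/6 = 106800.

r = 400, b = 106800.


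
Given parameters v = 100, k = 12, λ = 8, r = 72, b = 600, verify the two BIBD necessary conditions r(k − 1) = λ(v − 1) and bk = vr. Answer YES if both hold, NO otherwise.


Condition (i): r(k − 1) = 72·11 = 792; λ(v − 1) = 8·99 = 792. Match? YES.
Condition (ii): bk = 600·12 = 7200; vr = 100·72 = 7200. Match? YES.
Both conditions hold? YES.

YES


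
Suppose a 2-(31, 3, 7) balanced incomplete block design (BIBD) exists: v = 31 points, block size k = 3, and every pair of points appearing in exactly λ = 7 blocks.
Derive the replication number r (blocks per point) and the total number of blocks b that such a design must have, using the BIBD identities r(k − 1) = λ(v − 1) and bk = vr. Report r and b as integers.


Any 2-(v, k, λ) BIBD satisfies two necessary conditions:
  (i)  Each point sits in r blocks, and counting incidences through any fixed point gives r(k − 1) = λ(v − 1), so r = λ(v − 1)/(k − 1).
  (ii) Total incidences bk = vr, so b = vr/k.
Step 1: r = λ(v − 1)/(k − 1) = 7·(31 − 1)/(3 − 1) = 7·30/2 = 210/2 = 105.
Step 2: b = vr/k = 31·105/3 = 3255/3 = 1085.
Check integrality: r = 105 ∈ Z ✓, b = 1085 ∈ Z ✓.
(These identities are necessary conditions: they determine r and b for any design with these parameters, but do not by themselves prove that one exists.)

r = 105, b = 1085.


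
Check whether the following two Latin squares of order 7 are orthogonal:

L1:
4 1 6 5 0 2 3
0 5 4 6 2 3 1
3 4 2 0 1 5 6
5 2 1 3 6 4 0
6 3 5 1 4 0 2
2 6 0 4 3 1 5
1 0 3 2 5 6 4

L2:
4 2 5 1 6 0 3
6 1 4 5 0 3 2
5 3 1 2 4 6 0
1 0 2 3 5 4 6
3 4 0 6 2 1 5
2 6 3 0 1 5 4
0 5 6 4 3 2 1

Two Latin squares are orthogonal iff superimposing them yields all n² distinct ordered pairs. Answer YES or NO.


Form the n² = 49 superimposed pairs (L1[i][j], L2[i][j]), row by row (rows and columns indexed from 0):
row 0: (4,4) (1,2) (6,5) (5,1) (0,6) (2,0) (3,3)
row 1: (0,6) (5,1) (4,4) (6,5) (2,0) (3,3) (1,2)
row 2: (3,5) (4,3) (2,1) (0,2) (1,4) (5,6) (6,0)
row 3: (5,1) (2,0) (1,2) (3,3) (6,5) (4,4) (0,6)
row 4: (6,3) (3,4) (5,0) (1,6) (4,2) (0,1) (2,5)
row 5: (2,2) (6,6) (0,3) (4,0) (3,1) (1,5) (5,4)
row 6: (1,0) (0,5) (3,6) (2,4) (5,3) (6,2) (4,1)
Orthogonality requires all 49 pairs distinct.
But the pair (0,6) repeats: cell (0,4) has L1 = 0, L2 = 6, and cell (1,0) has L1 = 0, L2 = 6.
A repeated pair means some other pair never occurs (only 35 distinct pairs out of 49), so the squares are not orthogonal.
Conclusion: NO.

NO


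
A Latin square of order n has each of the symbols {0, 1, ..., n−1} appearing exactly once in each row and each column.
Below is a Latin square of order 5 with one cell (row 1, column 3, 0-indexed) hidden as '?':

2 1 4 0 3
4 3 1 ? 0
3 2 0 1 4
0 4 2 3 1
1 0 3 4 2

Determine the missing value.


Row 1 contains symbols [0, 1, 3, 4] — missing [2].
Column 3 contains symbols [0, 1, 3, 4] — missing [2].
The missing symbol must appear in both missing sets; intersection = [2].
Therefore the hidden value is 2.

Missing value = 2.


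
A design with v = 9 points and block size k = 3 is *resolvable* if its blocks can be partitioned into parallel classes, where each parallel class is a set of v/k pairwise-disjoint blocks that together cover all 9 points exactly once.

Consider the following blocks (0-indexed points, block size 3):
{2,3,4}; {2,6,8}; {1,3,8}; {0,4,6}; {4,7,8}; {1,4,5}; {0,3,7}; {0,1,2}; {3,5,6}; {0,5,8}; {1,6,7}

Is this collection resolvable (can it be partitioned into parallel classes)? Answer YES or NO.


v = 9, block size k = 3, number of blocks = 11.
For resolvability, blocks must partition into parallel classes of size v/k = 3.
Total blocks must therefore be a multiple of 3: 11 = 3·3 + 2 ⇒ not divisible ✗.
Resolvable? NO.

NO


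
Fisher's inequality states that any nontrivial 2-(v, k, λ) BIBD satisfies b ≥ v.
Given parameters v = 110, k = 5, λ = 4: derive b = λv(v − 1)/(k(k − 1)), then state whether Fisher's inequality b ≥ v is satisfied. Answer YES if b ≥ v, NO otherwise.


b = λv(v − 1)/(k(k − 1)) = 4·110·109/(5·4) = 47960/20 = 2398.
Compare with v = 110: b ≥ v, so Fisher's inequality holds.

YES


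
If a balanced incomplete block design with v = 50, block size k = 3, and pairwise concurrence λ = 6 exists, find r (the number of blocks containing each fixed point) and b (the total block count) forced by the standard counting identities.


Any 2-(v, k, λ) BIBD satisfies two necessary conditions:
  (i)  Each point sits in r blocks, and counting incidences through any fixed point gives r(k − 1) = λ(v − 1), so r = λ(v − 1)/(k − 1).
  (ii) Total incidences bk = vr, so b = vr/k.
Step 1: r = λ(v − 1)/(k − 1) = 6·(50 − 1)/(3 − 1) = 6·49/2 = 294/2 = 147.
Step 2: b = vr/k = 50·147/3 = 7350/3 = 2450.
Check integrality: r = 147 ∈ Z ✓, b = 2450 ∈ Z ✓.
(These identities are necessary conditions: they determine r and b for any design with these parameters, but do not by themselves prove that one exists.)

r = 147, b = 2450.


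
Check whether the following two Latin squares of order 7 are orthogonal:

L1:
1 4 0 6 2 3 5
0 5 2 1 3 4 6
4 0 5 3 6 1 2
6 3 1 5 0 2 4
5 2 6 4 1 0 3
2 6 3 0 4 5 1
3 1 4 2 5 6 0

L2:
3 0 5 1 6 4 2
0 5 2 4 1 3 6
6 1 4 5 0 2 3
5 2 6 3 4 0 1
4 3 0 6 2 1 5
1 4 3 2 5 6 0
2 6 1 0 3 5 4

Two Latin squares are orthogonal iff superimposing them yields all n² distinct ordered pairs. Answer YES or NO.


Form the n² = 49 superimposed pairs (L1[i][j], L2[i][j]), row by row (rows and columns indexed from 0):
row 0: (1,3) (4,0) (0,5) (6,1) (2,6) (3,4) (5,2)
row 1: (0,0) (5,5) (2,2) (1,4) (3,1) (4,3) (6,6)
row 2: (4,6) (0,1) (5,4) (3,5) (6,0) (1,2) (2,3)
row 3: (6,5) (3,2) (1,6) (5,3) (0,4) (2,0) (4,1)
row 4: (5,4) (2,3) (6,0) (4,6) (1,2) (0,1) (3,5)
row 5: (2,1) (6,4) (3,3) (0,2) (4,5) (5,6) (1,0)
row 6: (3,2) (1,6) (4,1) (2,0) (5,3) (6,5) (0,4)
Orthogonality requires all 49 pairs distinct.
But the pair (5,4) repeats: cell (2,2) has L1 = 5, L2 = 4, and cell (4,0) has L1 = 5, L2 = 4.
A repeated pair means some other pair never occurs (only 35 distinct pairs out of 49), so the squares are not orthogonal.
Conclusion: NO.

NO


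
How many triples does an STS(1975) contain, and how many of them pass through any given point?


An STS(v) is a 2-(v, 3, 1) BIBD: block size k = 3, λ = 1.
Replication: r(k − 1) = λ(v − 1) ⇒ r·2 = 1975 − 1 = 1974 ⇒ r = 987.
Block count: b = v(v − 1)/6 = 1975·1974/6 = 3898650/6 = 649775.
(Check via bk = vr: 649775·3 = 1949325 = 1975·987 = 1949325 ✓.)

r = 987, b = 649775.


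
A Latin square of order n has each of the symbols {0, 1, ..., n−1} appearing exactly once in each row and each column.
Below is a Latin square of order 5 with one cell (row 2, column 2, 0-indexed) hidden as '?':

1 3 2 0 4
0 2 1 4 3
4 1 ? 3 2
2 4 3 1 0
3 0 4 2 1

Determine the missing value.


Row 2 contains symbols [1, 2, 3, 4] — missing [0].
Column 2 contains symbols [1, 2, 3, 4] — missing [0].
The missing symbol must appear in both missing sets; intersection = [0].
Therefore the hidden value is 0.

Missing value = 0.


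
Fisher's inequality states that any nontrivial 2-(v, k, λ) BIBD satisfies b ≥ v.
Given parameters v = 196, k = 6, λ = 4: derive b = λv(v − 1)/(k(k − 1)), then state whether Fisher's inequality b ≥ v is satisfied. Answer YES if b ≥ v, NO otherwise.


r = λ(v − 1)/(k − 1) = 4·195/5 = 156.
b = vr/k = 196·156/6 = 5096.
Fisher's inequality: b ≥ v ⇔ 5096 ≥ 196? YES.

YES


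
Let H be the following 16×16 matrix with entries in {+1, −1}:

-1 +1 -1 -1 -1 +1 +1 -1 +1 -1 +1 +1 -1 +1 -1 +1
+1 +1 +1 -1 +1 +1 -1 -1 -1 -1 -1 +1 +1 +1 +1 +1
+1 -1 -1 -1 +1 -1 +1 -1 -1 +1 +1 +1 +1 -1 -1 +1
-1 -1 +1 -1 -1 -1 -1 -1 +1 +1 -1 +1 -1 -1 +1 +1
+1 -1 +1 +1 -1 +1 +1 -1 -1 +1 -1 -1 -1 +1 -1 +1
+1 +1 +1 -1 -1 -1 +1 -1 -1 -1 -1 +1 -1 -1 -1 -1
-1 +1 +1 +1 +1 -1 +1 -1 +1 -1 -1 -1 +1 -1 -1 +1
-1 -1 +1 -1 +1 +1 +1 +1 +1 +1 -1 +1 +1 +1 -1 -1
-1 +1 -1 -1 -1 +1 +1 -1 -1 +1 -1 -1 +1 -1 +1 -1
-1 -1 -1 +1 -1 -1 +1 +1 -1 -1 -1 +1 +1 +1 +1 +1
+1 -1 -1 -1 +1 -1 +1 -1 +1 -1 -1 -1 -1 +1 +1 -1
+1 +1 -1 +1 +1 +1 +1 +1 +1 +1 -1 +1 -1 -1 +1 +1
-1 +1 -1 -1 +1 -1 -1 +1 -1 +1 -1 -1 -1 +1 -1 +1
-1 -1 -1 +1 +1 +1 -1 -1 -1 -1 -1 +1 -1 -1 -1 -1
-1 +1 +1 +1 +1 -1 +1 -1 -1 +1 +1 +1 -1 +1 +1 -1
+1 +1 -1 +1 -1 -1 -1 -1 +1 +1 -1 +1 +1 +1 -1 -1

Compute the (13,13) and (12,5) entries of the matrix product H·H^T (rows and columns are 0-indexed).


Row 5 of H: [1, 1, 1, -1, -1, -1, 1, -1, -1, -1, -1, 1, -1, -1, -1, -1].
Row 12 of H: [-1, 1, -1, -1, 1, -1, -1, 1, -1, 1, -1, -1, -1, 1, -1, 1].
Row 13 of H: [-1, -1, -1, 1, 1, 1, -1, -1, -1, -1, -1, 1, -1, -1, -1, -1].
(H·H^T)[13][13] = Σ_j H[13][j]·H[13][j] = (-1)² + (-1)² + (-1)² + (1)² + (1)² + (1)² + (-1)² + (-1)² + (-1)² + (-1)² + (-1)² + (1)² + (-1)² + (-1)² + (-1)² + (-1)² = 1 + 1 + 1 + 1 + 1 + 1 + 1 + 1 + 1 + 1 + 1 + 1 + 1 + 1 + 1 + 1 = 16.
(H·H^T)[12][5] = Σ_j H[12][j]·H[5][j] = (-1)·(1) + (1)·(1) + (-1)·(1) + (-1)·(-1) + (1)·(-1) + (-1)·(-1) + (-1)·(1) + (1)·(-1) + (-1)·(-1) + (1)·(-1) + (-1)·(-1) + (-1)·(1) + (-1)·(-1) + (1)·(-1) + (-1)·(-1) + (1)·(-1) = -1 + 1 + -1 + 1 + -1 + 1 + -1 + -1 + 1 + -1 + 1 + -1 + 1 + -1 + 1 + -1 = -2.
Rows 12 and 5 are not orthogonal (dot product = -2 ≠ 0), so H is not a Hadamard matrix.

(13,13) entry = 16; (12,5) entry = -2.


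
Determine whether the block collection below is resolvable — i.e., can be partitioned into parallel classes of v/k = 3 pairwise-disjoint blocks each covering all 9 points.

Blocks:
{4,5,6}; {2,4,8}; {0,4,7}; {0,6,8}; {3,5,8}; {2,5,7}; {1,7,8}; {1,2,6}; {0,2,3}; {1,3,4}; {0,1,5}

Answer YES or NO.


v = 9, block size k = 3, number of blocks = 11.
For resolvability, blocks must partition into parallel classes of size v/k = 3.
Total blocks must therefore be a multiple of 3: 11 = 3·3 + 2 ⇒ not divisible ✗.
Resolvable? NO.

NO


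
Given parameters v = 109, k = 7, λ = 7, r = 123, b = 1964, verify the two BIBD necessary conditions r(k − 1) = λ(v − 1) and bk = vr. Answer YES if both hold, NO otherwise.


Condition (i): r(k − 1) = 123·6 = 738; λ(v − 1) = 7·108 = 756. Match? NO.
Condition (ii): bk = 1964·7 = 13748; vr = 109·123 = 13407. Match? NO.
Both conditions hold? NO.

NO


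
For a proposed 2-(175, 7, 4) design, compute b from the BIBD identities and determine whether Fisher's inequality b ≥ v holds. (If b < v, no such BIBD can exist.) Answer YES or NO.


b = λv(v − 1)/(k(k − 1)) = 4·175·174/(7·6) = 121800/42 = 2900.
Compare with v = 175: b ≥ v, so Fisher's inequality holds.

YES


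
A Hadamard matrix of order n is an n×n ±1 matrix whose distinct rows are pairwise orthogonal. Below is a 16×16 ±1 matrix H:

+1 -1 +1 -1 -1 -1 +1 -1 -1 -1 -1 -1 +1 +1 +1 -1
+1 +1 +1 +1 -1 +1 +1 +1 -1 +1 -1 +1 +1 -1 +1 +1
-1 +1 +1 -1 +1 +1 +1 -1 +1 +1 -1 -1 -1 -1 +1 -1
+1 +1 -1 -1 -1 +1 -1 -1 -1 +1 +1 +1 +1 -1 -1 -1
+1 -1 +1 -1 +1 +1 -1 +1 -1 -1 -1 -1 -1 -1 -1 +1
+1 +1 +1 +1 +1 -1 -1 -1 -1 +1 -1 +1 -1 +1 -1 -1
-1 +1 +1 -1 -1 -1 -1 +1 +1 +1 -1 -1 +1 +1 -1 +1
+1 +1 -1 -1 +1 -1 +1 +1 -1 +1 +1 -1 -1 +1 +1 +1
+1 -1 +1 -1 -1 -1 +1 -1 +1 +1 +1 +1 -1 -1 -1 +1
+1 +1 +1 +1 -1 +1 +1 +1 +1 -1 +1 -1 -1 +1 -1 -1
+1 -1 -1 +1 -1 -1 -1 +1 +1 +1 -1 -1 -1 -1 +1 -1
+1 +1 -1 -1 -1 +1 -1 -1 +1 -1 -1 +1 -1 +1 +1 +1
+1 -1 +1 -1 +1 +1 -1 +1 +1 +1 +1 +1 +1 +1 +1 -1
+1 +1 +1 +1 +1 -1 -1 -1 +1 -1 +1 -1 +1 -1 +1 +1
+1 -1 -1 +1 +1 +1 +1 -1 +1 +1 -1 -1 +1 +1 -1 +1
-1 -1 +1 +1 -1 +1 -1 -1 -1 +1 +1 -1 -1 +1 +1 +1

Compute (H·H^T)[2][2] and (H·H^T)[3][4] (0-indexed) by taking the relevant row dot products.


Row 2 of H: [-1, 1, 1, -1, 1, 1, 1, -1, 1, 1, -1, -1, -1, -1, 1, -1].
Row 3 of H: [1, 1, -1, -1, -1, 1, -1, -1, -1, 1, 1, 1, 1, -1, -1, -1].
Row 4 of H: [1, -1, 1, -1, 1, 1, -1, 1, -1, -1, -1, -1, -1, -1, -1, 1].
(H·H^T)[2][2] = Σ_j H[2][j]·H[2][j] = (-1)² + (1)² + (1)² + (-1)² + (1)² + (1)² + (1)² + (-1)² + (1)² + (1)² + (-1)² + (-1)² + (-1)² + (-1)² + (1)² + (-1)² = 1 + 1 + 1 + 1 + 1 + 1 + 1 + 1 + 1 + 1 + 1 + 1 + 1 + 1 + 1 + 1 = 16.
(H·H^T)[3][4] = Σ_j H[3][j]·H[4][j] = (1)·(1) + (1)·(-1) + (-1)·(1) + (-1)·(-1) + (-1)·(1) + (1)·(1) + (-1)·(-1) + (-1)·(1) + (-1)·(-1) + (1)·(-1) + (1)·(-1) + (1)·(-1) + (1)·(-1) + (-1)·(-1) + (-1)·(-1) + (-1)·(1) = 1 + -1 + -1 + 1 + -1 + 1 + 1 + -1 + 1 + -1 + -1 + -1 + -1 + 1 + 1 + -1 = -2.
Rows 3 and 4 are not orthogonal (dot product = -2 ≠ 0), so H is not a Hadamard matrix.

(2,2) entry = 16; (3,4) entry = -2.


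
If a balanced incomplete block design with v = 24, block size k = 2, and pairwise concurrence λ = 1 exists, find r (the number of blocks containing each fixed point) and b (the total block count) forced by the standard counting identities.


Any 2-(v, k, λ) BIBD satisfies two necessary conditions:
  (i)  Each point sits in r blocks, and counting incidences through any fixed point gives r(k − 1) = λ(v − 1), so r = λ(v − 1)/(k − 1).
  (ii) Total incidences bk = vr, so b = vr/k.
Step 1: r = λ(v − 1)/(k − 1) = 1·(24 − 1)/(2 − 1) = 1·23/1 = 23/1 = 23.
Step 2: b = vr/k = 24·23/2 = 552/2 = 276.
Check integrality: r = 23 ∈ Z ✓, b = 276 ∈ Z ✓.
(These identities are necessary conditions: they determine r and b for any design with these parameters, but do not by themselves prove that one exists.)

r = 23, b = 276.


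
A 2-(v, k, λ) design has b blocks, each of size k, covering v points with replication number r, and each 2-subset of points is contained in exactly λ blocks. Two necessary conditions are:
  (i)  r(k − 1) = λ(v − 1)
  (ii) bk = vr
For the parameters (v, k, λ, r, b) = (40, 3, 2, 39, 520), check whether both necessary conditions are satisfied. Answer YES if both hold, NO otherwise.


Condition (i): r(k − 1) = 39·2 = 78; λ(v − 1) = 2·39 = 78. Match? YES.
Condition (ii): bk = 520·3 = 1560; vr = 40·39 = 1560. Match? YES.
Both conditions hold? YES.

YES


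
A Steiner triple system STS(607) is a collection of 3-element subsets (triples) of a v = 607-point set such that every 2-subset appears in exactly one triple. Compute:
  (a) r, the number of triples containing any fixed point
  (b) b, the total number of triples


An STS(v) is a 2-(v, 3, 1) BIBD: block size k = 3, λ = 1.
Replication: r(k − 1) = λ(v − 1) ⇒ r·2 = 607 − 1 = 606 ⇒ r = 303.
Block count: b = v(v − 1)/6 = 607·606/6 = 367842/6 = 61307.
(Check via bk = vr: 61307·3 = 183921 = 607·303 = 183921 ✓.)

r = 303, b = 61307.


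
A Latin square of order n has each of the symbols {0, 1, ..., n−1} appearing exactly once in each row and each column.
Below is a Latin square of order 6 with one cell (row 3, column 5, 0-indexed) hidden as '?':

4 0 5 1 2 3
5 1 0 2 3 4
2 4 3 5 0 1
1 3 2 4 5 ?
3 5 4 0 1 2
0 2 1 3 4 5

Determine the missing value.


Row 3 contains symbols [1, 2, 3, 4, 5] — missing [0].
Column 5 contains symbols [1, 2, 3, 4, 5] — missing [0].
The missing symbol must appear in both missing sets; intersection = [0].
Therefore the hidden value is 0.

Missing value = 0.


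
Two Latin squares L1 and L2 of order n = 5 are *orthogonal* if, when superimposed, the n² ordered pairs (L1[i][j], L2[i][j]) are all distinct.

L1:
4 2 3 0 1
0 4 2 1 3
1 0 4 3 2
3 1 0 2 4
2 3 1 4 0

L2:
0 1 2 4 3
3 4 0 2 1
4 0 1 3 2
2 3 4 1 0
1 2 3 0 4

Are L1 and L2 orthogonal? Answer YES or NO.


Form the n² = 25 superimposed pairs (L1[i][j], L2[i][j]), row by row (rows and columns indexed from 0):
row 0: (4,0) (2,1) (3,2) (0,4) (1,3)
row 1: (0,3) (4,4) (2,0) (1,2) (3,1)
row 2: (1,4) (0,0) (4,1) (3,3) (2,2)
row 3: (3,2) (1,3) (0,4) (2,1) (4,0)
row 4: (2,1) (3,2) (1,3) (4,0) (0,4)
Orthogonality requires all 25 pairs distinct.
But the pair (3,2) repeats: cell (0,2) has L1 = 3, L2 = 2, and cell (3,0) has L1 = 3, L2 = 2.
A repeated pair means some other pair never occurs (only 15 distinct pairs out of 25), so the squares are not orthogonal.
Conclusion: NO.

NO


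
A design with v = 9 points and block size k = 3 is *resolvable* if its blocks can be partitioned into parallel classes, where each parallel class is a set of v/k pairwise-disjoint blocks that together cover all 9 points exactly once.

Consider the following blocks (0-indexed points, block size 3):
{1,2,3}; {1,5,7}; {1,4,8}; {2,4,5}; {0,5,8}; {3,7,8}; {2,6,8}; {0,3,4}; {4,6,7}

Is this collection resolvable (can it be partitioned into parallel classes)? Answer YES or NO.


v = 9, block size k = 3, number of blocks = 9.
For resolvability, blocks must partition into parallel classes of size v/k = 3.
Total blocks must therefore be a multiple of 3: 9 = 3·3 + 0 ⇒ divisible ✓.
Consider block {1,4,8}. It intersects every other block in the collection, so no parallel class of size 3 can contain it.
Since every block must belong to some parallel class in a resolution, the collection cannot be partitioned into parallel classes.
Resolvable? NO.

NO


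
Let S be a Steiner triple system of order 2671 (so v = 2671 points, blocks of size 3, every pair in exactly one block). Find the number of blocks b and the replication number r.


An STS(v) is a 2-(v, 3, 1) BIBD: block size k = 3, λ = 1.
Replication: r(k − 1) = λ(v − 1) ⇒ r·2 = 2671 − 1 = 2670 ⇒ r = 1335.
Block count: b = v(v − 1)/6 = 2671·2670/6 = 7131570/6 = 1188595.
(Check via bk = vr: 1188595·3 = 3565785 = 2671·1335 = 3565785 ✓.)

r = 1335, b = 1188595.


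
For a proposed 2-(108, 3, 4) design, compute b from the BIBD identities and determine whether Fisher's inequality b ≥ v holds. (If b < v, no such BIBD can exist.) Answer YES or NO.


r = λ(v − 1)/(k − 1) = 4·107/2 = 214.
b = vr/k = 108·214/3 = 7704.
Fisher's inequality: b ≥ v ⇔ 7704 ≥ 108? YES.

YES


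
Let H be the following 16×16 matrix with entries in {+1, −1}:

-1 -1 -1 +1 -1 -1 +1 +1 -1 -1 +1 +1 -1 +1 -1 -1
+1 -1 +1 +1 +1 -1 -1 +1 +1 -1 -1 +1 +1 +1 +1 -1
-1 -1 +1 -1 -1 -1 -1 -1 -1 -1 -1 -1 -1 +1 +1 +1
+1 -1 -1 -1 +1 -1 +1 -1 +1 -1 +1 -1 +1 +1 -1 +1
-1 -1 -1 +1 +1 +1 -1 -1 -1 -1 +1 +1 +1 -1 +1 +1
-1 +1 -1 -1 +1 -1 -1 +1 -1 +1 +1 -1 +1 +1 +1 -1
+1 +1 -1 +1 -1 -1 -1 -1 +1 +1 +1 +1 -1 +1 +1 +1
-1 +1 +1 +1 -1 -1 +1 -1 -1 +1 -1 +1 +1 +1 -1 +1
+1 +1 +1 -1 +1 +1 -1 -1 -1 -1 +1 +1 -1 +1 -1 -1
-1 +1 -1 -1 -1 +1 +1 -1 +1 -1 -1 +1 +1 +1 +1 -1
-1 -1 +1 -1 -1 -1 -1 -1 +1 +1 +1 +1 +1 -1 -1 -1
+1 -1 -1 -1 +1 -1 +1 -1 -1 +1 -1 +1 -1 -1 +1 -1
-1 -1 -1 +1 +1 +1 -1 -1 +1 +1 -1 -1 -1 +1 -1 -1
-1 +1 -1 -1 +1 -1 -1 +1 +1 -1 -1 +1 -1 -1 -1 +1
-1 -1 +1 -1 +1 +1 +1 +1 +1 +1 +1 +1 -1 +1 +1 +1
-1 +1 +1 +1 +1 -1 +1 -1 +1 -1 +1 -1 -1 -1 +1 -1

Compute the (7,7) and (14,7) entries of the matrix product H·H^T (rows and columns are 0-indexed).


Row 7 of H: [-1, 1, 1, 1, -1, -1, 1, -1, -1, 1, -1, 1, 1, 1, -1, 1].
Row 14 of H: [-1, -1, 1, -1, 1, 1, 1, 1, 1, 1, 1, 1, -1, 1, 1, 1].
(H·H^T)[7][7] = Σ_j H[7][j]·H[7][j] = (-1)² + (1)² + (1)² + (1)² + (-1)² + (-1)² + (1)² + (-1)² + (-1)² + (1)² + (-1)² + (1)² + (1)² + (1)² + (-1)² + (1)² = 1 + 1 + 1 + 1 + 1 + 1 + 1 + 1 + 1 + 1 + 1 + 1 + 1 + 1 + 1 + 1 = 16.
(H·H^T)[14][7] = Σ_j H[14][j]·H[7][j] = (-1)·(-1) + (-1)·(1) + (1)·(1) + (-1)·(1) + (1)·(-1) + (1)·(-1) + (1)·(1) + (1)·(-1) + (1)·(-1) + (1)·(1) + (1)·(-1) + (1)·(1) + (-1)·(1) + (1)·(1) + (1)·(-1) + (1)·(1) = 1 + -1 + 1 + -1 + -1 + -1 + 1 + -1 + -1 + 1 + -1 + 1 + -1 + 1 + -1 + 1 = -2.
Rows 14 and 7 are not orthogonal (dot product = -2 ≠ 0), so H is not a Hadamard matrix.

(7,7) entry = 16; (14,7) entry = -2.


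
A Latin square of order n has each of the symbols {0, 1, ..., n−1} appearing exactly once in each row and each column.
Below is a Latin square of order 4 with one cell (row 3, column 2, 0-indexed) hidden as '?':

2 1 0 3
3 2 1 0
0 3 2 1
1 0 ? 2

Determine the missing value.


Row 3 contains symbols [0, 1, 2] — missing [3].
Column 2 contains symbols [0, 1, 2] — missing [3].
The missing symbol must appear in both missing sets; intersection = [3].
Therefore the hidden value is 3.

Missing value = 3.


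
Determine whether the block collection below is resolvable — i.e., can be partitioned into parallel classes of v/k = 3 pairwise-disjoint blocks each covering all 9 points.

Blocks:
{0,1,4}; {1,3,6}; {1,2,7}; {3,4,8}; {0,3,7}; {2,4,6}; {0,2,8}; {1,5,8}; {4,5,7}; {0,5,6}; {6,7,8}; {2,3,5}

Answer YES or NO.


v = 9, block size k = 3, number of blocks = 12.
For resolvability, blocks must partition into parallel classes of size v/k = 3.
Total blocks must therefore be a multiple of 3: 12 = 3·4 + 0 ⇒ divisible ✓.
Greedy packing gives 4 candidate class(es). Each should be a full parallel class (size 3, covers all 9 points).
  Class 1 (3 blocks): {0,1,4}; {6,7,8}; {2,3,5}. Points covered: [0, 1, 2, 3, 4, 5, 6, 7, 8].
  Class 2 (3 blocks): {1,3,6}; {0,2,8}; {4,5,7}. Points covered: [0, 1, 2, 3, 4, 5, 6, 7, 8].
  Class 3 (3 blocks): {1,2,7}; {3,4,8}; {0,5,6}. Points covered: [0, 1, 2, 3, 4, 5, 6, 7, 8].
  Class 4 (3 blocks): {0,3,7}; {2,4,6}; {1,5,8}. Points covered: [0, 1, 2, 3, 4, 5, 6, 7, 8].
All classes full (size 3)? YES. All classes cover every point? YES.
Resolvable? YES.

YES


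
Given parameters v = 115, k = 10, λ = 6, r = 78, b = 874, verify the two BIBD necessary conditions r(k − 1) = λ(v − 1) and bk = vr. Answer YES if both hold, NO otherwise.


Condition (i): r(k − 1) = 78·9 = 702; λ(v − 1) = 6·114 = 684. Match? NO.
Condition (ii): bk = 874·10 = 8740; vr = 115·78 = 8970. Match? NO.
Both conditions hold? NO.

NO


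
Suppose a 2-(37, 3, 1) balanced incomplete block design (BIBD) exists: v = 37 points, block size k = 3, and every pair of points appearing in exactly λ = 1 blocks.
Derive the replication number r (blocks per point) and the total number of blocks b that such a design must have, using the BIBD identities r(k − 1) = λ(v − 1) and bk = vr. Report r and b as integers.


Any 2-(v, k, λ) BIBD satisfies two necessary conditions:
  (i)  Each point sits in r blocks, and counting incidences through any fixed point gives r(k − 1) = λ(v − 1), so r = λ(v − 1)/(k − 1).
  (ii) Total incidences bk = vr, so b = vr/k.
Step 1: r = λ(v − 1)/(k − 1) = 1·(37 − 1)/(3 − 1) = 1·36/2 = 36/2 = 18.
Step 2: b = vr/k = 37·18/3 = 666/3 = 222.
Check integrality: r = 18 ∈ Z ✓, b = 222 ∈ Z ✓.
(These identities are necessary conditions: they determine r and b for any design with these parameters, but do not by themselves prove that one exists.)

r = 18, b = 222.
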